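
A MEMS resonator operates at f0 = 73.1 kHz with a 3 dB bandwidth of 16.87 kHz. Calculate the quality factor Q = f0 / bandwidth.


Step 1: Q = f0 / bandwidth
Step 2: Q = 73.1 / 16.87
Q = 4.3


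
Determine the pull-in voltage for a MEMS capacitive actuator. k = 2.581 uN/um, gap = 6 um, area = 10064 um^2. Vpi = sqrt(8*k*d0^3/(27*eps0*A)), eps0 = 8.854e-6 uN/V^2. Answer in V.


Step 1: Compute numerator: 8 * k * d0^3 = 8 * 2.581 * 6^3 = 4459.968
Step 2: Compute denominator: 27 * eps0 * A = 27 * 8.854e-6 * 10064 = 2.40588
Step 3: Vpi = sqrt(4459.968 / 2.40588)
Vpi = 43.06 V


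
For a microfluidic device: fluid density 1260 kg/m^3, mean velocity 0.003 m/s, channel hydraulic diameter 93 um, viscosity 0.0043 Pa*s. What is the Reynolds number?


Step 1: Convert Dh to meters: Dh = 93e-6 m
Step 2: Re = rho * v * Dh / mu
Re = 1260 * 0.003 * 93e-6 / 0.0043
Re = 0.082


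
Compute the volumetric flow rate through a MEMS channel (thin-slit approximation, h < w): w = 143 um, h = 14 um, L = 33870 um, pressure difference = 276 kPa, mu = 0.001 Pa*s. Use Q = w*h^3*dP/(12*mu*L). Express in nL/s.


Step 1: Convert all dimensions to SI (meters).
w = 143e-6 m, h = 14e-6 m, L = 33870e-6 m, dP = 276e3 Pa
Step 2: Q = w * h^3 * dP / (12 * mu * L)
Q = 143e-6 * (14e-6)^3 * 276e3 / (12 * 0.001 * 33870e-6) = 2.664605e-10 m^3/s
Step 3: Convert Q from m^3/s to nL/s (1 m^3 = 1e12 nL, so multiply by 1e12).
Q = 266.46 nL/s


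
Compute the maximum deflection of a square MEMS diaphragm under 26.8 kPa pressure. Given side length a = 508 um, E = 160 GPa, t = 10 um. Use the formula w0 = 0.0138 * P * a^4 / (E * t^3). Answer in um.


Step 1: Convert pressure to compatible units (E is in GPa, so P in GPa).
P = 26.8 kPa = 26.8e-6 GPa
Step 2: Compute numerator: 0.0138 * P * a^4.
a^4 = 508^4 = 66597028096
numerator = 0.0138 * 26.8e-6 * 66597028096 = 2.46302e+04
Step 3: Compute denominator: E * t^3 = 160 * 10^3 = 160000
Step 4: w0 = numerator / denominator = 2.46302e+04 / 160000 = 0.1539 um


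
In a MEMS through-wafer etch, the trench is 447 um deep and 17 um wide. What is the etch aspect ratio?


Step 1: AR = depth / width
Step 2: AR = 447 / 17
AR = 26.3


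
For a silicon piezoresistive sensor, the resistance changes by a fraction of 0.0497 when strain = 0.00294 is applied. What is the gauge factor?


Step 1: Identify values.
dR/R = 0.0497, strain = 0.00294
Step 2: GF = (dR/R) / strain = 0.0497 / 0.00294
GF = 16.9


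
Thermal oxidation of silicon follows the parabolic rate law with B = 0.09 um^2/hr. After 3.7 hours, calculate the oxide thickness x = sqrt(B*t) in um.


Step 1: Compute B*t = 0.09 * 3.7 = 0.333
Step 2: x = sqrt(0.333)
x = 0.577 um


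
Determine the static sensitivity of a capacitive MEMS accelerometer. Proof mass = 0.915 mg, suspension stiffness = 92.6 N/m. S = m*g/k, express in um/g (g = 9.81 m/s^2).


Step 1: Convert mass: m = 0.915 mg = 9.15e-07 kg
Step 2: S = m * g / k = 9.15e-07 * 9.81 / 92.6
Step 3: S = 9.69e-08 m/g
Step 4: Convert to um/g: S = 0.097 um/g


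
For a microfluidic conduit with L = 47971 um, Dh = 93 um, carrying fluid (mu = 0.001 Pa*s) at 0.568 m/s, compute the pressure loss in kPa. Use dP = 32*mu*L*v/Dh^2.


Step 1: Convert to SI: L = 47971e-6 m, Dh = 93e-6 m
Step 2: dP = 32 * 0.001 * 47971e-6 * 0.568 / (93e-6)^2
Step 3: dP = 100811.76 Pa
Step 4: Convert to kPa: dP = 100.81 kPa


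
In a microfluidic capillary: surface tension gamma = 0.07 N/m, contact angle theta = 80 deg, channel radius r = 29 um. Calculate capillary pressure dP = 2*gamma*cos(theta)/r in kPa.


Step 1: cos(80 deg) = 0.1736
Step 2: Convert r to m: r = 29e-6 m
Step 3: dP = 2 * 0.07 * 0.1736 / 29e-6 = 838.1 Pa
Step 4: Convert Pa to kPa (divide by 1000).
dP = 0.84 kPa


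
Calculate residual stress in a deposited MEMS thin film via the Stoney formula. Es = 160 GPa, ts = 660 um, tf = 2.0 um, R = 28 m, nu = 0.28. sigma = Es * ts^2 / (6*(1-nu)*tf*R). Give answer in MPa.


Step 1: Compute numerator: Es * ts^2 = 160 * 660^2 = 69696000 (GPa*um^2)
Step 2: Compute denominator (R in um): 6*(1-nu)*tf*R = 6*0.72*2.0*28e6 = 241920000.0 (um^2)
Step 3: sigma (GPa) = 69696000 / 241920000.0 = 2.88095e-01 GPa
Step 4: Convert to MPa (x1000): sigma = 288.1 MPa


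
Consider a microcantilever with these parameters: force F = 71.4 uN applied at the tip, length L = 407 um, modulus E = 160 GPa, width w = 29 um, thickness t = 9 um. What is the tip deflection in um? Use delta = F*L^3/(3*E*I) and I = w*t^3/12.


Step 1: Calculate the second moment of area.
I = w * t^3 / 12 = 29 * 9^3 / 12 = 1761.75 um^4
Step 2: Convert E to consistent units (1 GPa = 1000 uN/um^2).
E = 160 GPa = 160000 uN/um^2
Step 3: Calculate tip deflection.
delta = F * L^3 / (3 * E * I)
delta = 71.4 * 407^3 / (3 * 160000 * 1761.75)
delta = 5.6924 um


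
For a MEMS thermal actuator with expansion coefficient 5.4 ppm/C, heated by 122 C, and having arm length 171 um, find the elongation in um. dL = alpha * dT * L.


Step 1: Convert CTE: alpha = 5.4 ppm/C = 5.4e-6 /C
Step 2: dL = 5.4e-6 * 122 * 171
dL = 0.1127 um


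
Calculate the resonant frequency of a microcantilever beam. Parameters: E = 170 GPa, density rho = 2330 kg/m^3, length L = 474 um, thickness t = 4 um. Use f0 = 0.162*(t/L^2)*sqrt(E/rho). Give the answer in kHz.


Step 1: Convert units to SI.
t_SI = 4e-6 m, L_SI = 474e-6 m
Step 2: Calculate sqrt(E/rho).
sqrt(170e9 / 2330) = 8541.74 m/s
Step 3: Compute f0.
f0 = 0.162 * 4e-6 / (474e-6)^2 * 8541.74 = 24635.7 Hz = 24.64 kHz


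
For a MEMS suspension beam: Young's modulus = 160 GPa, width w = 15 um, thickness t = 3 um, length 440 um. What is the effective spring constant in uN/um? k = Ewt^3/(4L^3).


Step 1: Convert E to consistent units (1 GPa = 1000 uN/um^2).
E = 160 GPa = 160000 uN/um^2
Step 2: Compute t^3 = 3^3 = 27
Step 3: Compute L^3 = 440^3 = 85184000
Step 4: k = 160000 * 15 * 27 / (4 * 85184000)
k = 0.1902 uN/um


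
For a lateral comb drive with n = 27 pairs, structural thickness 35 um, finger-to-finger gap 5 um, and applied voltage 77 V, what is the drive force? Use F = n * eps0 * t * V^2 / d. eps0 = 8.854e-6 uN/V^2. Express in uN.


Step 1: Parameters: n=27, eps0=8.854e-6 uN/V^2, t=35 um, V=77 V, d=5 um
Step 2: V^2 = 5929
Step 3: F = 27 * 8.854e-6 * 35 * 5929 / 5
F = 9.922 uN


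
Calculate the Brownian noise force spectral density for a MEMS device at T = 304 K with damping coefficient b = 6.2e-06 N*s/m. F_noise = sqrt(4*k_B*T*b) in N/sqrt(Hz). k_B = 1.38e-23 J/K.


Step 1: Compute 4 * k_B * T * b
= 4 * 1.38e-23 * 304 * 6.2e-06
= 1.0404e-25 N^2/Hz
Step 2: F_noise = sqrt(1.0404e-25)
F_noise = 3.23e-13 N/sqrt(Hz)


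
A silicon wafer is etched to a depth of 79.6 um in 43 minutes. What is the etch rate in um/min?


Step 1: Etch rate = depth / time
Step 2: rate = 79.6 / 43
rate = 1.851 um/min


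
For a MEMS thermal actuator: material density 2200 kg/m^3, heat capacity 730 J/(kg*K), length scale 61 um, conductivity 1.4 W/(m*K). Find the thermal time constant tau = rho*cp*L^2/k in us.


Step 1: Convert L to m: L = 61e-6 m
Step 2: L^2 = (61e-6)^2 = 3.721e-09 m^2
Step 3: tau = 2200 * 730 * 3.721e-09 / 1.4 = 4.26851857e-03 s
Step 4: Convert to microseconds (multiply by 1e6).
tau = 4268.519 us


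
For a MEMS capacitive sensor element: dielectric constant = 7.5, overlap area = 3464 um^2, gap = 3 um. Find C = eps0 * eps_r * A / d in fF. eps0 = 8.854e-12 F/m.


Step 1: Convert area to m^2: A = 3464e-12 m^2
Step 2: Convert gap to m: d = 3e-6 m
Step 3: C = eps0 * eps_r * A / d
C = 8.854e-12 * 7.5 * 3464e-12 / 3e-6
Step 4: Convert to fF (multiply by 1e15).
C = 76.68 fF


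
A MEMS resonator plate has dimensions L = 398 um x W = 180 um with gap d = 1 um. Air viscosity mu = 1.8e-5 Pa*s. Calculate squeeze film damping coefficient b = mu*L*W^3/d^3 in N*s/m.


Step 1: Convert to SI.
L = 398e-6 m, W = 180e-6 m, d = 1e-6 m
Step 2: W^3 = (180e-6)^3 = 5.83e-12 m^3
Step 3: d^3 = (1e-6)^3 = 1.00e-18 m^3
Step 4: b = 1.8e-5 * 398e-6 * 5.83e-12 / 1.00e-18
b = 4.18e-02 N*s/m


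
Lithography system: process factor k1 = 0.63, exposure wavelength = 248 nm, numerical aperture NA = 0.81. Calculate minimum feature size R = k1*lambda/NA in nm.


Step 1: Identify values: k1 = 0.63, lambda = 248 nm, NA = 0.81
Step 2: R = k1 * lambda / NA
R = 0.63 * 248 / 0.81
R = 192.9 nm


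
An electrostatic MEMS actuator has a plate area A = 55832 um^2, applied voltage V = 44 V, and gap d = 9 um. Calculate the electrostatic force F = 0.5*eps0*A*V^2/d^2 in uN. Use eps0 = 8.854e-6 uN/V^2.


Step 1: Identify parameters.
eps0 = 8.854e-6 uN/V^2, A = 55832 um^2, V = 44 V, d = 9 um
Step 2: Compute V^2 = 44^2 = 1936
Step 3: Compute d^2 = 9^2 = 81
Step 4: F = 0.5 * 8.854e-6 * 55832 * 1936 / 81
F = 5.908 uN


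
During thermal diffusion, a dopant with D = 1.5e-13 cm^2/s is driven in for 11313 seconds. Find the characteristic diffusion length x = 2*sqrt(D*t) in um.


Step 1: Compute D*t = 1.5e-13 * 11313 = 1.69695e-09 cm^2
Step 2: sqrt(D*t) = 4.1194e-05 cm
Step 3: x = 2 * 4.1194e-05 cm = 8.2388e-05 cm
Step 4: Convert to um (1 cm = 1e4 um): x = 0.824 um


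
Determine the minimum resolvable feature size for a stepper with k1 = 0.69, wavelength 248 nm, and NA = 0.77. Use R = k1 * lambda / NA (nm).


Step 1: Identify values: k1 = 0.69, lambda = 248 nm, NA = 0.77
Step 2: R = k1 * lambda / NA
R = 0.69 * 248 / 0.77
R = 222.2 nm


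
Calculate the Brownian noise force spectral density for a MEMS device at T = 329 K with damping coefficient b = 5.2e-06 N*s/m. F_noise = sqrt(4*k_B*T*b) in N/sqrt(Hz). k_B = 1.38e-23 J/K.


Step 1: Compute 4 * k_B * T * b
= 4 * 1.38e-23 * 329 * 5.2e-06
= 9.4436e-26 N^2/Hz
Step 2: F_noise = sqrt(9.4436e-26)
F_noise = 3.07e-13 N/sqrt(Hz)


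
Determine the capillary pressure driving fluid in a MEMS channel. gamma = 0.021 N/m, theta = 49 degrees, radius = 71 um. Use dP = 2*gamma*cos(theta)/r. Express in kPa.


Step 1: cos(49 deg) = 0.6561
Step 2: Convert r to m: r = 71e-6 m
Step 3: dP = 2 * 0.021 * 0.6561 / 71e-6 = 388.1 Pa
Step 4: Convert Pa to kPa (divide by 1000).
dP = 0.39 kPa


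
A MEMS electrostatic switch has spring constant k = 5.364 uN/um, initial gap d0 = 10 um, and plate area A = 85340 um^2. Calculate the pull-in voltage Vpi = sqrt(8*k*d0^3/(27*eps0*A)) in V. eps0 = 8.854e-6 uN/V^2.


Step 1: Compute numerator: 8 * k * d0^3 = 8 * 5.364 * 10^3 = 42912.0
Step 2: Compute denominator: 27 * eps0 * A = 27 * 8.854e-6 * 85340 = 20.40121
Step 3: Vpi = sqrt(42912.0 / 20.40121)
Vpi = 45.86 V


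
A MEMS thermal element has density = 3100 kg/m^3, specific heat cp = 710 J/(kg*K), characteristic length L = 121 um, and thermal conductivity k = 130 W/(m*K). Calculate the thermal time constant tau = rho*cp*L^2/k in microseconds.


Step 1: Convert L to m: L = 121e-6 m
Step 2: L^2 = (121e-6)^2 = 1.4641e-08 m^2
Step 3: tau = 3100 * 710 * 1.4641e-08 / 130 = 2.4788339e-04 s
Step 4: Convert to microseconds (multiply by 1e6).
tau = 247.883 us


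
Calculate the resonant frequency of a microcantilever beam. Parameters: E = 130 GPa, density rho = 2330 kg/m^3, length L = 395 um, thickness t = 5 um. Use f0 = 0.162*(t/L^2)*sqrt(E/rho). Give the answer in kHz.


Step 1: Convert units to SI.
t_SI = 5e-6 m, L_SI = 395e-6 m
Step 2: Calculate sqrt(E/rho).
sqrt(130e9 / 2330) = 7469.54 m/s
Step 3: Compute f0.
f0 = 0.162 * 5e-6 / (395e-6)^2 * 7469.54 = 38777.9 Hz = 38.78 kHz


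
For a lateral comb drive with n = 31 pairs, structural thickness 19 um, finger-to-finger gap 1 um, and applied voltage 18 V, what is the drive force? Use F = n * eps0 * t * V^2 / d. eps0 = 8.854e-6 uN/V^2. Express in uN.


Step 1: Parameters: n=31, eps0=8.854e-6 uN/V^2, t=19 um, V=18 V, d=1 um
Step 2: V^2 = 324
Step 3: F = 31 * 8.854e-6 * 19 * 324 / 1
F = 1.69 uN


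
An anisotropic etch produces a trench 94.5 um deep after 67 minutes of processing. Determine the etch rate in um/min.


Step 1: Etch rate = depth / time
Step 2: rate = 94.5 / 67
rate = 1.41 um/min


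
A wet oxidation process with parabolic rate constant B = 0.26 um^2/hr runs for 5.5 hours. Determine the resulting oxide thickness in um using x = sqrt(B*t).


Step 1: Compute B*t = 0.26 * 5.5 = 1.43
Step 2: x = sqrt(1.43)
x = 1.196 um


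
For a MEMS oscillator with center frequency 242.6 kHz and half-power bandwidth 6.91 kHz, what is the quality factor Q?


Step 1: Q = f0 / bandwidth
Step 2: Q = 242.6 / 6.91
Q = 35.1


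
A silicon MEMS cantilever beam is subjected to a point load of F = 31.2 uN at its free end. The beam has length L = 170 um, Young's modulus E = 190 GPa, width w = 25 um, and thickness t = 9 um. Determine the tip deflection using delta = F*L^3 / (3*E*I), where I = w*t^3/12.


Step 1: Calculate the second moment of area.
I = w * t^3 / 12 = 25 * 9^3 / 12 = 1518.75 um^4
Step 2: Convert E to consistent units (1 GPa = 1000 uN/um^2).
E = 190 GPa = 190000 uN/um^2
Step 3: Calculate tip deflection.
delta = F * L^3 / (3 * E * I)
delta = 31.2 * 170^3 / (3 * 190000 * 1518.75)
delta = 0.1771 um


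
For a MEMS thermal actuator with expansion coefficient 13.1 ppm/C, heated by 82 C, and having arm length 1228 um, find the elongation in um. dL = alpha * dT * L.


Step 1: Convert CTE: alpha = 13.1 ppm/C = 13.1e-6 /C
Step 2: dL = 13.1e-6 * 82 * 1228
dL = 1.3191 um


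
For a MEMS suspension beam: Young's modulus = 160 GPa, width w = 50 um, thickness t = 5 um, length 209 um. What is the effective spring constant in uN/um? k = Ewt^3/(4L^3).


Step 1: Convert E to consistent units (1 GPa = 1000 uN/um^2).
E = 160 GPa = 160000 uN/um^2
Step 2: Compute t^3 = 5^3 = 125
Step 3: Compute L^3 = 209^3 = 9129329
Step 4: k = 160000 * 50 * 125 / (4 * 9129329)
k = 27.3843 uN/um


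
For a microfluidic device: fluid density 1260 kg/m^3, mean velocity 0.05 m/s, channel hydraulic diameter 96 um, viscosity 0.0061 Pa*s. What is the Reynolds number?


Step 1: Convert Dh to meters: Dh = 96e-6 m
Step 2: Re = rho * v * Dh / mu
Re = 1260 * 0.05 * 96e-6 / 0.0061
Re = 0.991


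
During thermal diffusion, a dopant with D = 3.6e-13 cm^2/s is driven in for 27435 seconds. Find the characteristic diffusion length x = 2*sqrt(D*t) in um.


Step 1: Compute D*t = 3.6e-13 * 27435 = 9.8766e-09 cm^2
Step 2: sqrt(D*t) = 9.93811e-05 cm
Step 3: x = 2 * 9.93811e-05 cm = 1.987622e-04 cm
Step 4: Convert to um (1 cm = 1e4 um): x = 1.988 um


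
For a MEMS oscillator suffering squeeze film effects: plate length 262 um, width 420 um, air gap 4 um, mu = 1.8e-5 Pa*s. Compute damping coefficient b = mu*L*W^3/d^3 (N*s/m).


Step 1: Convert to SI.
L = 262e-6 m, W = 420e-6 m, d = 4e-6 m
Step 2: W^3 = (420e-6)^3 = 7.41e-11 m^3
Step 3: d^3 = (4e-6)^3 = 6.40e-17 m^3
Step 4: b = 1.8e-5 * 262e-6 * 7.41e-11 / 6.40e-17
b = 5.46e-03 N*s/m


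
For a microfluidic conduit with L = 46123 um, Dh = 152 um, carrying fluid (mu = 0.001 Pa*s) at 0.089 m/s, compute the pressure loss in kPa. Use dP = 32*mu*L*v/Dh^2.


Step 1: Convert to SI: L = 46123e-6 m, Dh = 152e-6 m
Step 2: dP = 32 * 0.001 * 46123e-6 * 0.089 / (152e-6)^2
Step 3: dP = 5685.52 Pa
Step 4: Convert to kPa: dP = 5.69 kPa


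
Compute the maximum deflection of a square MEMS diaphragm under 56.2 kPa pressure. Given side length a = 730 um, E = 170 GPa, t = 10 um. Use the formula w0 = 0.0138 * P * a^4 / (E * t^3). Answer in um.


Step 1: Convert pressure to compatible units (E is in GPa, so P in GPa).
P = 56.2 kPa = 56.2e-6 GPa
Step 2: Compute numerator: 0.0138 * P * a^4.
a^4 = 730^4 = 283982410000
numerator = 0.0138 * 56.2e-6 * 283982410000 = 2.202454e+05
Step 3: Compute denominator: E * t^3 = 170 * 10^3 = 170000
Step 4: w0 = numerator / denominator = 2.202454e+05 / 170000 = 1.2956 um


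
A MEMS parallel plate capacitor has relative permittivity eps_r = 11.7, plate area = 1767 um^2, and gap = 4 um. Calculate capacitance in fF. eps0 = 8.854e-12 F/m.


Step 1: Convert area to m^2: A = 1767e-12 m^2
Step 2: Convert gap to m: d = 4e-6 m
Step 3: C = eps0 * eps_r * A / d
C = 8.854e-12 * 11.7 * 1767e-12 / 4e-6
Step 4: Convert to fF (multiply by 1e15).
C = 45.76 fF


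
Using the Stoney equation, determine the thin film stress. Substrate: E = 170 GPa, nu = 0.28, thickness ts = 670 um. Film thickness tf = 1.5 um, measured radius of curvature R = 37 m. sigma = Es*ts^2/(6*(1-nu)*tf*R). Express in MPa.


Step 1: Compute numerator: Es * ts^2 = 170 * 670^2 = 76313000 (GPa*um^2)
Step 2: Compute denominator (R in um): 6*(1-nu)*tf*R = 6*0.72*1.5*37e6 = 239760000.0 (um^2)
Step 3: sigma (GPa) = 76313000 / 239760000.0 = 3.18289e-01 GPa
Step 4: Convert to MPa (x1000): sigma = 318.3 MPa


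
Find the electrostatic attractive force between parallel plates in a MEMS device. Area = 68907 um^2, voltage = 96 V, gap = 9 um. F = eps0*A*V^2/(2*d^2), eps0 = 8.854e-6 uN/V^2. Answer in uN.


Step 1: Identify parameters.
eps0 = 8.854e-6 uN/V^2, A = 68907 um^2, V = 96 V, d = 9 um
Step 2: Compute V^2 = 96^2 = 9216
Step 3: Compute d^2 = 9^2 = 81
Step 4: F = 0.5 * 8.854e-6 * 68907 * 9216 / 81
F = 34.708 uN


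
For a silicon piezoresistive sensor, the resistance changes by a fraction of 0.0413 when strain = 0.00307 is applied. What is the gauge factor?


Step 1: Identify values.
dR/R = 0.0413, strain = 0.00307
Step 2: GF = (dR/R) / strain = 0.0413 / 0.00307
GF = 13.5


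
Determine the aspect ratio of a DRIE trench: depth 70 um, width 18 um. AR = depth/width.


Step 1: AR = depth / width
Step 2: AR = 70 / 18
AR = 3.9


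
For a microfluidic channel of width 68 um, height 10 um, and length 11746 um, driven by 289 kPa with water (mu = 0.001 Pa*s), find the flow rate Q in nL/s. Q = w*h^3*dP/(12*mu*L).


Step 1: Convert all dimensions to SI (meters).
w = 68e-6 m, h = 10e-6 m, L = 11746e-6 m, dP = 289e3 Pa
Step 2: Q = w * h^3 * dP / (12 * mu * L)
Q = 68e-6 * (10e-6)^3 * 289e3 / (12 * 0.001 * 11746e-6) = 1.3942335e-10 m^3/s
Step 3: Convert Q from m^3/s to nL/s (1 m^3 = 1e12 nL, so multiply by 1e12).
Q = 139.423 nL/s


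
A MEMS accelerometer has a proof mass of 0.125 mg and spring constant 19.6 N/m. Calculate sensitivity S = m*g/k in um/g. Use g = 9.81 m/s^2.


Step 1: Convert mass: m = 0.125 mg = 1.25e-07 kg
Step 2: S = m * g / k = 1.25e-07 * 9.81 / 19.6
Step 3: S = 6.26e-08 m/g
Step 4: Convert to um/g: S = 0.063 um/g


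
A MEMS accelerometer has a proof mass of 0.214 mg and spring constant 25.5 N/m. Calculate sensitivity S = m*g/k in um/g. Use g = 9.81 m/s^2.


Step 1: Convert mass: m = 0.214 mg = 2.14e-07 kg
Step 2: S = m * g / k = 2.14e-07 * 9.81 / 25.5
Step 3: S = 8.23e-08 m/g
Step 4: Convert to um/g: S = 0.082 um/g


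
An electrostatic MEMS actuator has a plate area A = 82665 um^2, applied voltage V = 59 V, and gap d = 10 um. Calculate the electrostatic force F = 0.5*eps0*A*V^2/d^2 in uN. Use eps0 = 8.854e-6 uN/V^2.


Step 1: Identify parameters.
eps0 = 8.854e-6 uN/V^2, A = 82665 um^2, V = 59 V, d = 10 um
Step 2: Compute V^2 = 59^2 = 3481
Step 3: Compute d^2 = 10^2 = 100
Step 4: F = 0.5 * 8.854e-6 * 82665 * 3481 / 100
F = 12.739 uN


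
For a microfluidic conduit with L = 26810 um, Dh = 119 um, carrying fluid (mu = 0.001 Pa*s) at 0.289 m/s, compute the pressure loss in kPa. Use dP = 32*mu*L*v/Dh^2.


Step 1: Convert to SI: L = 26810e-6 m, Dh = 119e-6 m
Step 2: dP = 32 * 0.001 * 26810e-6 * 0.289 / (119e-6)^2
Step 3: dP = 17508.57 Pa
Step 4: Convert to kPa: dP = 17.51 kPa


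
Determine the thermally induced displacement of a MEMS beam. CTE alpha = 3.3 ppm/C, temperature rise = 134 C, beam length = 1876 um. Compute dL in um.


Step 1: Convert CTE: alpha = 3.3 ppm/C = 3.3e-6 /C
Step 2: dL = 3.3e-6 * 134 * 1876
dL = 0.8296 um


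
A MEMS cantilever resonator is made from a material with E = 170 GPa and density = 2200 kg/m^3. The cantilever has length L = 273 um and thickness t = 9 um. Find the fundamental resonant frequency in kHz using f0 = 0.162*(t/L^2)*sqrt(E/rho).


Step 1: Convert units to SI.
t_SI = 9e-6 m, L_SI = 273e-6 m
Step 2: Calculate sqrt(E/rho).
sqrt(170e9 / 2200) = 8790.49 m/s
Step 3: Compute f0.
f0 = 0.162 * 9e-6 / (273e-6)^2 * 8790.49 = 171967.1 Hz = 171.97 kHz


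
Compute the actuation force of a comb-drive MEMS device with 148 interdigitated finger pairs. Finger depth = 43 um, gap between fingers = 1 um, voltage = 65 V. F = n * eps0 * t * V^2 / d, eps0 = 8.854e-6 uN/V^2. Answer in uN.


Step 1: Parameters: n=148, eps0=8.854e-6 uN/V^2, t=43 um, V=65 V, d=1 um
Step 2: V^2 = 4225
Step 3: F = 148 * 8.854e-6 * 43 * 4225 / 1
F = 238.065 uN


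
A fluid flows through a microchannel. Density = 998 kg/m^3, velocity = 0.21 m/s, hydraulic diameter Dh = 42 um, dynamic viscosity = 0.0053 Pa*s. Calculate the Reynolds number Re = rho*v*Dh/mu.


Step 1: Convert Dh to meters: Dh = 42e-6 m
Step 2: Re = rho * v * Dh / mu
Re = 998 * 0.21 * 42e-6 / 0.0053
Re = 1.661


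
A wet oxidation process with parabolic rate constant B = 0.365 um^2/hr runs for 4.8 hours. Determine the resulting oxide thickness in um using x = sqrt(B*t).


Step 1: Compute B*t = 0.365 * 4.8 = 1.752
Step 2: x = sqrt(1.752)
x = 1.324 um


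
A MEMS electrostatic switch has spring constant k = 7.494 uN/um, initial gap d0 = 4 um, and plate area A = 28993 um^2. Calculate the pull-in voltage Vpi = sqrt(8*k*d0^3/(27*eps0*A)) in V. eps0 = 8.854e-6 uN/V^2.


Step 1: Compute numerator: 8 * k * d0^3 = 8 * 7.494 * 4^3 = 3836.928
Step 2: Compute denominator: 27 * eps0 * A = 27 * 8.854e-6 * 28993 = 6.931009
Step 3: Vpi = sqrt(3836.928 / 6.931009)
Vpi = 23.53 V


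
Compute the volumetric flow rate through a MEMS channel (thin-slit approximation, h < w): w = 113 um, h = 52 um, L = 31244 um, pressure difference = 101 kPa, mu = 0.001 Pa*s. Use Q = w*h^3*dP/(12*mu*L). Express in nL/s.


Step 1: Convert all dimensions to SI (meters).
w = 113e-6 m, h = 52e-6 m, L = 31244e-6 m, dP = 101e3 Pa
Step 2: Q = w * h^3 * dP / (12 * mu * L)
Q = 113e-6 * (52e-6)^3 * 101e3 / (12 * 0.001 * 31244e-6) = 4.28017941e-09 m^3/s
Step 3: Convert Q from m^3/s to nL/s (1 m^3 = 1e12 nL, so multiply by 1e12).
Q = 4280.179 nL/s


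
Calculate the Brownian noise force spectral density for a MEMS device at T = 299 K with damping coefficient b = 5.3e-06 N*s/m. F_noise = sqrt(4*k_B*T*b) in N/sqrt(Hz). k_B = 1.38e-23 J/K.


Step 1: Compute 4 * k_B * T * b
= 4 * 1.38e-23 * 299 * 5.3e-06
= 8.7475e-26 N^2/Hz
Step 2: F_noise = sqrt(8.7475e-26)
F_noise = 2.96e-13 N/sqrt(Hz)


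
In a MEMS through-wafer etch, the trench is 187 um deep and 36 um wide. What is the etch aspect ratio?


Step 1: AR = depth / width
Step 2: AR = 187 / 36
AR = 5.2


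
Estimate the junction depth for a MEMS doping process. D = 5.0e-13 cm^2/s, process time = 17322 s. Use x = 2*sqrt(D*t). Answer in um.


Step 1: Compute D*t = 5.0e-13 * 17322 = 8.661e-09 cm^2
Step 2: sqrt(D*t) = 9.30645e-05 cm
Step 3: x = 2 * 9.30645e-05 cm = 1.86129e-04 cm
Step 4: Convert to um (1 cm = 1e4 um): x = 1.861 um


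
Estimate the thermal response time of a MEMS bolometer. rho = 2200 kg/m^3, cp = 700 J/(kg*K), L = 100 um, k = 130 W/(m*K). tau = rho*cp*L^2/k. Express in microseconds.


Step 1: Convert L to m: L = 100e-6 m
Step 2: L^2 = (100e-6)^2 = 1e-08 m^2
Step 3: tau = 2200 * 700 * 1e-08 / 130 = 1.1846154e-04 s
Step 4: Convert to microseconds (multiply by 1e6).
tau = 118.462 us


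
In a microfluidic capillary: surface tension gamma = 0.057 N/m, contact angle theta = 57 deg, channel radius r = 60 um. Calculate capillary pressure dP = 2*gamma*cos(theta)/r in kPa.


Step 1: cos(57 deg) = 0.5446
Step 2: Convert r to m: r = 60e-6 m
Step 3: dP = 2 * 0.057 * 0.5446 / 60e-6 = 1034.7 Pa
Step 4: Convert Pa to kPa (divide by 1000).
dP = 1.03 kPa


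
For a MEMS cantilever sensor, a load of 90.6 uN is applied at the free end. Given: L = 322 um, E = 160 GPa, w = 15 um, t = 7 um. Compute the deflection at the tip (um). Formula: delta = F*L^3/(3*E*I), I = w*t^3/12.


Step 1: Calculate the second moment of area.
I = w * t^3 / 12 = 15 * 7^3 / 12 = 428.75 um^4
Step 2: Convert E to consistent units (1 GPa = 1000 uN/um^2).
E = 160 GPa = 160000 uN/um^2
Step 3: Calculate tip deflection.
delta = F * L^3 / (3 * E * I)
delta = 90.6 * 322^3 / (3 * 160000 * 428.75)
delta = 14.6977 um


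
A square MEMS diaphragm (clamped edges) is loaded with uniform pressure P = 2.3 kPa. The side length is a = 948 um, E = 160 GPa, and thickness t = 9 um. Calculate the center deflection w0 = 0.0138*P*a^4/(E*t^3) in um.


Step 1: Convert pressure to compatible units (E is in GPa, so P in GPa).
P = 2.3 kPa = 2.3e-6 GPa
Step 2: Compute numerator: 0.0138 * P * a^4.
a^4 = 948^4 = 807668879616
numerator = 0.0138 * 2.3e-6 * 807668879616 = 2.56354e+04
Step 3: Compute denominator: E * t^3 = 160 * 9^3 = 116640
Step 4: w0 = numerator / denominator = 2.56354e+04 / 116640 = 0.2198 um


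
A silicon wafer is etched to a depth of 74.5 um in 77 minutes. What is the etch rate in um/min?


Step 1: Etch rate = depth / time
Step 2: rate = 74.5 / 77
rate = 0.968 um/min


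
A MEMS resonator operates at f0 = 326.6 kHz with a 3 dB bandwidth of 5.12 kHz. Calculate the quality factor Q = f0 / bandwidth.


Step 1: Q = f0 / bandwidth
Step 2: Q = 326.6 / 5.12
Q = 63.8


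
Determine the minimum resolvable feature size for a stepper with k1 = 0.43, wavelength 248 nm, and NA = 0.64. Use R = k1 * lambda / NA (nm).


Step 1: Identify values: k1 = 0.43, lambda = 248 nm, NA = 0.64
Step 2: R = k1 * lambda / NA
R = 0.43 * 248 / 0.64
R = 166.6 nm


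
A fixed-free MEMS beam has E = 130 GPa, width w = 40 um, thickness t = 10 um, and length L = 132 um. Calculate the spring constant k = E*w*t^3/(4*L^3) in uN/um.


Step 1: Convert E to consistent units (1 GPa = 1000 uN/um^2).
E = 130 GPa = 130000 uN/um^2
Step 2: Compute t^3 = 10^3 = 1000
Step 3: Compute L^3 = 132^3 = 2299968
Step 4: k = 130000 * 40 * 1000 / (4 * 2299968)
k = 565.2253 uN/um


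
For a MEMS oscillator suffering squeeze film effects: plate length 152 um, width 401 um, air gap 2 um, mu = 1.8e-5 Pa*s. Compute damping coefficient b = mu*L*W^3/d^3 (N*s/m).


Step 1: Convert to SI.
L = 152e-6 m, W = 401e-6 m, d = 2e-6 m
Step 2: W^3 = (401e-6)^3 = 6.45e-11 m^3
Step 3: d^3 = (2e-6)^3 = 8.00e-18 m^3
Step 4: b = 1.8e-5 * 152e-6 * 6.45e-11 / 8.00e-18
b = 2.21e-02 N*s/m


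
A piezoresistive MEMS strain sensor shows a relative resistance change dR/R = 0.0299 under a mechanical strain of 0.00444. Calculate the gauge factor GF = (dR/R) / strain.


Step 1: Identify values.
dR/R = 0.0299, strain = 0.00444
Step 2: GF = (dR/R) / strain = 0.0299 / 0.00444
GF = 6.7


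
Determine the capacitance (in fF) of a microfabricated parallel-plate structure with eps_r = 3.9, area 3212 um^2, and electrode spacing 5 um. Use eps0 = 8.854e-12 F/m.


Step 1: Convert area to m^2: A = 3212e-12 m^2
Step 2: Convert gap to m: d = 5e-6 m
Step 3: C = eps0 * eps_r * A / d
C = 8.854e-12 * 3.9 * 3212e-12 / 5e-6
Step 4: Convert to fF (multiply by 1e15).
C = 22.18 fF


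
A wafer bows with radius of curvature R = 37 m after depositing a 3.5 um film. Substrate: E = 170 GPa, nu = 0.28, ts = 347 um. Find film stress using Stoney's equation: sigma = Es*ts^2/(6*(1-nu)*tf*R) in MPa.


Step 1: Compute numerator: Es * ts^2 = 170 * 347^2 = 20469530 (GPa*um^2)
Step 2: Compute denominator (R in um): 6*(1-nu)*tf*R = 6*0.72*3.5*37e6 = 559440000.0 (um^2)
Step 3: sigma (GPa) = 20469530 / 559440000.0 = 3.6589e-02 GPa
Step 4: Convert to MPa (x1000): sigma = 36.6 MPa


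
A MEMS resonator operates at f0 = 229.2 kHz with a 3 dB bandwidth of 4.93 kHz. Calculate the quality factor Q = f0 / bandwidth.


Step 1: Q = f0 / bandwidth
Step 2: Q = 229.2 / 4.93
Q = 46.5


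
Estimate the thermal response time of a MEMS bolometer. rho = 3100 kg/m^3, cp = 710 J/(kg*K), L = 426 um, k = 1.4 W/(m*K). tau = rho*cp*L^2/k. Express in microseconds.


Step 1: Convert L to m: L = 426e-6 m
Step 2: L^2 = (426e-6)^2 = 1.81476e-07 m^2
Step 3: tau = 3100 * 710 * 1.81476e-07 / 1.4 = 2.8530619714e-01 s
Step 4: Convert to microseconds (multiply by 1e6).
tau = 285306.197 us


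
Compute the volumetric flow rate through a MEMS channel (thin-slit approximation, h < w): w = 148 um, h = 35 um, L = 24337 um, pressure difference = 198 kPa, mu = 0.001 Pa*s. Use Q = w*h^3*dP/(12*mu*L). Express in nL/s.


Step 1: Convert all dimensions to SI (meters).
w = 148e-6 m, h = 35e-6 m, L = 24337e-6 m, dP = 198e3 Pa
Step 2: Q = w * h^3 * dP / (12 * mu * L)
Q = 148e-6 * (35e-6)^3 * 198e3 / (12 * 0.001 * 24337e-6) = 4.30212228e-09 m^3/s
Step 3: Convert Q from m^3/s to nL/s (1 m^3 = 1e12 nL, so multiply by 1e12).
Q = 4302.122 nL/s


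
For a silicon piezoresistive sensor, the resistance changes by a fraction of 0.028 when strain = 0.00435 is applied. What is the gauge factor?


Step 1: Identify values.
dR/R = 0.028, strain = 0.00435
Step 2: GF = (dR/R) / strain = 0.028 / 0.00435
GF = 6.4


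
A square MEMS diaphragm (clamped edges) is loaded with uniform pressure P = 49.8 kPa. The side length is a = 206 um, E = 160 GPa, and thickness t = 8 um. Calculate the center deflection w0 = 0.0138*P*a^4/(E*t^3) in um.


Step 1: Convert pressure to compatible units (E is in GPa, so P in GPa).
P = 49.8 kPa = 49.8e-6 GPa
Step 2: Compute numerator: 0.0138 * P * a^4.
a^4 = 206^4 = 1800814096
numerator = 0.0138 * 49.8e-6 * 1800814096 = 1.2376e+03
Step 3: Compute denominator: E * t^3 = 160 * 8^3 = 81920
Step 4: w0 = numerator / denominator = 1.2376e+03 / 81920 = 0.0151 um


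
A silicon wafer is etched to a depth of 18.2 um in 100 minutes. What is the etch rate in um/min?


Step 1: Etch rate = depth / time
Step 2: rate = 18.2 / 100
rate = 0.182 um/min


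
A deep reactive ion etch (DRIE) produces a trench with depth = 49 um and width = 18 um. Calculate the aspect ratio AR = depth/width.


Step 1: AR = depth / width
Step 2: AR = 49 / 18
AR = 2.7


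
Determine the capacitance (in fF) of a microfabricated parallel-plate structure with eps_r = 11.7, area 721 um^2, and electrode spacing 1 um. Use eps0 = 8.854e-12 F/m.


Step 1: Convert area to m^2: A = 721e-12 m^2
Step 2: Convert gap to m: d = 1e-6 m
Step 3: C = eps0 * eps_r * A / d
C = 8.854e-12 * 11.7 * 721e-12 / 1e-6
Step 4: Convert to fF (multiply by 1e15).
C = 74.69 fF


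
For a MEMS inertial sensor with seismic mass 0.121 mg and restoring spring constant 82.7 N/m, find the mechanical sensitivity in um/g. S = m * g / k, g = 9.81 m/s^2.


Step 1: Convert mass: m = 0.121 mg = 1.21e-07 kg
Step 2: S = m * g / k = 1.21e-07 * 9.81 / 82.7
Step 3: S = 1.44e-08 m/g
Step 4: Convert to um/g: S = 0.014 um/g


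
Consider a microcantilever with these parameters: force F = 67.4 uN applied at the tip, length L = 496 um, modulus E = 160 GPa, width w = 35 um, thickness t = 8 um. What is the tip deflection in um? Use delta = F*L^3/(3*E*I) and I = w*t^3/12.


Step 1: Calculate the second moment of area.
I = w * t^3 / 12 = 35 * 8^3 / 12 = 1493.3333 um^4
Step 2: Convert E to consistent units (1 GPa = 1000 uN/um^2).
E = 160 GPa = 160000 uN/um^2
Step 3: Calculate tip deflection.
delta = F * L^3 / (3 * E * I)
delta = 67.4 * 496^3 / (3 * 160000 * 1493.3333)
delta = 11.4738 um


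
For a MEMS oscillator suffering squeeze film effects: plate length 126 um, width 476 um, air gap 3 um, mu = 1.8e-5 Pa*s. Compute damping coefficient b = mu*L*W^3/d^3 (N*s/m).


Step 1: Convert to SI.
L = 126e-6 m, W = 476e-6 m, d = 3e-6 m
Step 2: W^3 = (476e-6)^3 = 1.08e-10 m^3
Step 3: d^3 = (3e-6)^3 = 2.70e-17 m^3
Step 4: b = 1.8e-5 * 126e-6 * 1.08e-10 / 2.70e-17
b = 9.06e-03 N*s/m


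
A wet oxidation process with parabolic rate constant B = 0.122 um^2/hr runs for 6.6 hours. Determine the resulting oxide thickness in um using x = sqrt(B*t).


Step 1: Compute B*t = 0.122 * 6.6 = 0.8052
Step 2: x = sqrt(0.8052)
x = 0.897 um


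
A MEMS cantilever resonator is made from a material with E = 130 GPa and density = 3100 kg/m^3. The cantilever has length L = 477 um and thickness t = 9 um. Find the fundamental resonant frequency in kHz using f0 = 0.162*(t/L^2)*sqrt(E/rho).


Step 1: Convert units to SI.
t_SI = 9e-6 m, L_SI = 477e-6 m
Step 2: Calculate sqrt(E/rho).
sqrt(130e9 / 3100) = 6475.76 m/s
Step 3: Compute f0.
f0 = 0.162 * 9e-6 / (477e-6)^2 * 6475.76 = 41496.5 Hz = 41.5 kHz


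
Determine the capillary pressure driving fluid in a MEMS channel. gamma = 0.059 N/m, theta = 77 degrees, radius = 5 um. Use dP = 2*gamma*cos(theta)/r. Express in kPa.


Step 1: cos(77 deg) = 0.225
Step 2: Convert r to m: r = 5e-6 m
Step 3: dP = 2 * 0.059 * 0.225 / 5e-6 = 5310.0 Pa
Step 4: Convert Pa to kPa (divide by 1000).
dP = 5.31 kPa


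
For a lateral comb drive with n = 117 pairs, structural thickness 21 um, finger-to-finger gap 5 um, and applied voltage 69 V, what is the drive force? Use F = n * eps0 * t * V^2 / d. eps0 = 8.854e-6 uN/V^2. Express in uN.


Step 1: Parameters: n=117, eps0=8.854e-6 uN/V^2, t=21 um, V=69 V, d=5 um
Step 2: V^2 = 4761
Step 3: F = 117 * 8.854e-6 * 21 * 4761 / 5
F = 20.714 uN


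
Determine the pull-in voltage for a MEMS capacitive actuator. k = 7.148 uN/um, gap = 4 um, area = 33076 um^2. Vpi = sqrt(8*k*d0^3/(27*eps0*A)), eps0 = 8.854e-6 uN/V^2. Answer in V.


Step 1: Compute numerator: 8 * k * d0^3 = 8 * 7.148 * 4^3 = 3659.776
Step 2: Compute denominator: 27 * eps0 * A = 27 * 8.854e-6 * 33076 = 7.907082
Step 3: Vpi = sqrt(3659.776 / 7.907082)
Vpi = 21.51 V


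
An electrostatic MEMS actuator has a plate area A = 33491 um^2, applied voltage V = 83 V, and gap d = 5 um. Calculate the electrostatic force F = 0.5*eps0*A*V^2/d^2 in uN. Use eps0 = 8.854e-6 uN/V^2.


Step 1: Identify parameters.
eps0 = 8.854e-6 uN/V^2, A = 33491 um^2, V = 83 V, d = 5 um
Step 2: Compute V^2 = 83^2 = 6889
Step 3: Compute d^2 = 5^2 = 25
Step 4: F = 0.5 * 8.854e-6 * 33491 * 6889 / 25
F = 40.856 uN


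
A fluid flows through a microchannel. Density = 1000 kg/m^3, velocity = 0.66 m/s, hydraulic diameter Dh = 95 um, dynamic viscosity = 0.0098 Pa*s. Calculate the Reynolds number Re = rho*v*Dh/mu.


Step 1: Convert Dh to meters: Dh = 95e-6 m
Step 2: Re = rho * v * Dh / mu
Re = 1000 * 0.66 * 95e-6 / 0.0098
Re = 6.398


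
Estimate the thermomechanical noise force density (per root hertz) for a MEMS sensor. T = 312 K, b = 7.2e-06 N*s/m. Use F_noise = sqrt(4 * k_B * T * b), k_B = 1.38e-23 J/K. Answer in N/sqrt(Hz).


Step 1: Compute 4 * k_B * T * b
= 4 * 1.38e-23 * 312 * 7.2e-06
= 1.2400e-25 N^2/Hz
Step 2: F_noise = sqrt(1.2400e-25)
F_noise = 3.52e-13 N/sqrt(Hz)


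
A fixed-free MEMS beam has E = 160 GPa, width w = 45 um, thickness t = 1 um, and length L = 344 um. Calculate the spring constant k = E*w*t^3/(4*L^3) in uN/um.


Step 1: Convert E to consistent units (1 GPa = 1000 uN/um^2).
E = 160 GPa = 160000 uN/um^2
Step 2: Compute t^3 = 1^3 = 1
Step 3: Compute L^3 = 344^3 = 40707584
Step 4: k = 160000 * 45 * 1 / (4 * 40707584)
k = 0.0442 uN/um


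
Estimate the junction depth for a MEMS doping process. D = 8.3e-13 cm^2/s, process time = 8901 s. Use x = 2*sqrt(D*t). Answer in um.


Step 1: Compute D*t = 8.3e-13 * 8901 = 7.38783e-09 cm^2
Step 2: sqrt(D*t) = 8.59525e-05 cm
Step 3: x = 2 * 8.59525e-05 cm = 1.71905e-04 cm
Step 4: Convert to um (1 cm = 1e4 um): x = 1.719 um


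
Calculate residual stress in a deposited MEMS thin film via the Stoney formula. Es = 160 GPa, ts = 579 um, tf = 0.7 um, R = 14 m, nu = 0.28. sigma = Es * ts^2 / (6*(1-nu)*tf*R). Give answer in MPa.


Step 1: Compute numerator: Es * ts^2 = 160 * 579^2 = 53638560 (GPa*um^2)
Step 2: Compute denominator (R in um): 6*(1-nu)*tf*R = 6*0.72*0.7*14e6 = 42336000.0 (um^2)
Step 3: sigma (GPa) = 53638560 / 42336000.0 = 1.266973e+00 GPa
Step 4: Convert to MPa (x1000): sigma = 1267.0 MPa


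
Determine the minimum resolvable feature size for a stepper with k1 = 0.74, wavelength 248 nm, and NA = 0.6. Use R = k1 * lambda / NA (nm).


Step 1: Identify values: k1 = 0.74, lambda = 248 nm, NA = 0.6
Step 2: R = k1 * lambda / NA
R = 0.74 * 248 / 0.6
R = 305.9 nm


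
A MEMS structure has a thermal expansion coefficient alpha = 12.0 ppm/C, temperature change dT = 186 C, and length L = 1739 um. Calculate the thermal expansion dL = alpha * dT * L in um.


Step 1: Convert CTE: alpha = 12.0 ppm/C = 12.0e-6 /C
Step 2: dL = 12.0e-6 * 186 * 1739
dL = 3.8814 um


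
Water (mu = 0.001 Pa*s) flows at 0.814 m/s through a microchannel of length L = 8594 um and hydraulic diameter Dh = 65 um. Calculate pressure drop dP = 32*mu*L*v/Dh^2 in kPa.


Step 1: Convert to SI: L = 8594e-6 m, Dh = 65e-6 m
Step 2: dP = 32 * 0.001 * 8594e-6 * 0.814 / (65e-6)^2
Step 3: dP = 52983.79 Pa
Step 4: Convert to kPa: dP = 52.98 kPa


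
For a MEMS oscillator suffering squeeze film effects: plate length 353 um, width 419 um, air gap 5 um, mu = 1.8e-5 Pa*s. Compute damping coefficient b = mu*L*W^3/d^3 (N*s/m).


Step 1: Convert to SI.
L = 353e-6 m, W = 419e-6 m, d = 5e-6 m
Step 2: W^3 = (419e-6)^3 = 7.36e-11 m^3
Step 3: d^3 = (5e-6)^3 = 1.25e-16 m^3
Step 4: b = 1.8e-5 * 353e-6 * 7.36e-11 / 1.25e-16
b = 3.74e-03 N*s/m


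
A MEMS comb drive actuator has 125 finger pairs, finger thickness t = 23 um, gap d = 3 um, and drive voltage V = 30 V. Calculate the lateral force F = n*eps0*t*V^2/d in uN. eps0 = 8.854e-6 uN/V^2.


Step 1: Parameters: n=125, eps0=8.854e-6 uN/V^2, t=23 um, V=30 V, d=3 um
Step 2: V^2 = 900
Step 3: F = 125 * 8.854e-6 * 23 * 900 / 3
F = 7.637 uN


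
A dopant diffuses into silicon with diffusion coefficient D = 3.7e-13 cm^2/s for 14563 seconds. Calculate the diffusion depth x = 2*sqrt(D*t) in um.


Step 1: Compute D*t = 3.7e-13 * 14563 = 5.38831e-09 cm^2
Step 2: sqrt(D*t) = 7.34051e-05 cm
Step 3: x = 2 * 7.34051e-05 cm = 1.468102e-04 cm
Step 4: Convert to um (1 cm = 1e4 um): x = 1.468 um


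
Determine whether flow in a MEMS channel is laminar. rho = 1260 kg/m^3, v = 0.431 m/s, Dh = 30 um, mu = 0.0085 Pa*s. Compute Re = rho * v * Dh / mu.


Step 1: Convert Dh to meters: Dh = 30e-6 m
Step 2: Re = rho * v * Dh / mu
Re = 1260 * 0.431 * 30e-6 / 0.0085
Re = 1.917
Since Re = 1.917 is below ~2300, the flow is laminar.


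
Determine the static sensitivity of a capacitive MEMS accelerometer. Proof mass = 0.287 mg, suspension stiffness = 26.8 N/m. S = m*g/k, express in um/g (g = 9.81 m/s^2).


Step 1: Convert mass: m = 0.287 mg = 2.87e-07 kg
Step 2: S = m * g / k = 2.87e-07 * 9.81 / 26.8
Step 3: S = 1.05e-07 m/g
Step 4: Convert to um/g: S = 0.105 um/g


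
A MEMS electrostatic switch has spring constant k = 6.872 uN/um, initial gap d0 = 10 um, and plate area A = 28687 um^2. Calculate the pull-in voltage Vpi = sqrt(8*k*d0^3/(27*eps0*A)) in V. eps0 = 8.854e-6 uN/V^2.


Step 1: Compute numerator: 8 * k * d0^3 = 8 * 6.872 * 10^3 = 54976.0
Step 2: Compute denominator: 27 * eps0 * A = 27 * 8.854e-6 * 28687 = 6.857857
Step 3: Vpi = sqrt(54976.0 / 6.857857)
Vpi = 89.53 V


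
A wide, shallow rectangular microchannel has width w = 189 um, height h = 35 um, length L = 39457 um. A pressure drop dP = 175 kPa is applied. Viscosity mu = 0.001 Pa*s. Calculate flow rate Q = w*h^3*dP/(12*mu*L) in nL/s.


Step 1: Convert all dimensions to SI (meters).
w = 189e-6 m, h = 35e-6 m, L = 39457e-6 m, dP = 175e3 Pa
Step 2: Q = w * h^3 * dP / (12 * mu * L)
Q = 189e-6 * (35e-6)^3 * 175e3 / (12 * 0.001 * 39457e-6) = 2.99501277e-09 m^3/s
Step 3: Convert Q from m^3/s to nL/s (1 m^3 = 1e12 nL, so multiply by 1e12).
Q = 2995.013 nL/s


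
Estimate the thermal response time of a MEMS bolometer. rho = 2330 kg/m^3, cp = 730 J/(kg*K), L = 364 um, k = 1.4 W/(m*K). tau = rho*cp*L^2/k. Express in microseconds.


Step 1: Convert L to m: L = 364e-6 m
Step 2: L^2 = (364e-6)^2 = 1.32496e-07 m^2
Step 3: tau = 2330 * 730 * 1.32496e-07 / 1.4 = 1.60973176e-01 s
Step 4: Convert to microseconds (multiply by 1e6).
tau = 160973.176 us


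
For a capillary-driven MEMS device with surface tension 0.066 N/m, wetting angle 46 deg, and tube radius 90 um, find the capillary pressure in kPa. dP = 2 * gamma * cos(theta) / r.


Step 1: cos(46 deg) = 0.6947
Step 2: Convert r to m: r = 90e-6 m
Step 3: dP = 2 * 0.066 * 0.6947 / 90e-6 = 1018.9 Pa
Step 4: Convert Pa to kPa (divide by 1000).
dP = 1.02 kPa
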